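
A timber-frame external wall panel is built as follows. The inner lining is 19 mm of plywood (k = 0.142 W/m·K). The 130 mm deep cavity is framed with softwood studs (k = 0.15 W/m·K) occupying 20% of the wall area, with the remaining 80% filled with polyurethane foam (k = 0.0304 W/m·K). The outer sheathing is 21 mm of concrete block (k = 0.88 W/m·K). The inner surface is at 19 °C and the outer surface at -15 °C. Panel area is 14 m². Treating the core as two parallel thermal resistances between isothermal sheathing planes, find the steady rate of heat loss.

Sheathing layers in series; stud and cavity paths in parallel between them.
R_inner = 0.019/(0.142×14) = 0.009557 K/W
R_stud  = 0.13/(0.15×0.2×14) = 0.3095 K/W
R_cav   = 0.13/(0.0304×0.8×14) = 0.3818 K/W
1/R_core = 1/R_stud + 1/R_cav → R_core = 0.1709 K/W
R_outer = 0.021/(0.88×14) = 0.001705 K/W
R_total = 0.1822 K/W
Q = ΔT/R_total = 34/0.1822

Q ≈ 187 W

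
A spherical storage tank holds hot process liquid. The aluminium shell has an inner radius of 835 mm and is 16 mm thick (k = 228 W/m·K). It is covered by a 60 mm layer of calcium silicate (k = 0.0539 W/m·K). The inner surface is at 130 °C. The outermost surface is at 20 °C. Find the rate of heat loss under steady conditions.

Spherical conduction: R = (1/r_in − 1/r_out)/(4πk) per layer; series-sum.
R_aluminium shell = (1/0.835 − 1/0.851)/(4π×228) = 7.859×10^-6 K/W
R_calcium silicate = (1/0.851 − 1/0.911)/(4π×0.0539) = 0.1143 K/W
R_total = 0.1143 K/W
Q = ΔT/R_total = 110/0.1143

Q ≈ 963 W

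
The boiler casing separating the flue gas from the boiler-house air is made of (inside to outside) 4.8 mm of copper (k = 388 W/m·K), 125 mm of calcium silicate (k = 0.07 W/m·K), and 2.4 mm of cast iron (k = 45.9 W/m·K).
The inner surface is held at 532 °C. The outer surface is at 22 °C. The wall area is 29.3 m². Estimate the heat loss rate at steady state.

Treating each layer as a thermal resistance in series:
R_copper = L/(kA) = 0.0048/(388×29.3) = 4.222×10^-7 K/W
R_calcium silicate = L/(kA) = 0.125/(0.07×29.3) = 0.06095 K/W
R_cast iron = L/(kA) = 0.0024/(45.9×29.3) = 1.785×10^-6 K/W
R_total = 0.06095 K/W
Q = ΔT / R_total = 510 / 0.06095

Q ≈ 8370 W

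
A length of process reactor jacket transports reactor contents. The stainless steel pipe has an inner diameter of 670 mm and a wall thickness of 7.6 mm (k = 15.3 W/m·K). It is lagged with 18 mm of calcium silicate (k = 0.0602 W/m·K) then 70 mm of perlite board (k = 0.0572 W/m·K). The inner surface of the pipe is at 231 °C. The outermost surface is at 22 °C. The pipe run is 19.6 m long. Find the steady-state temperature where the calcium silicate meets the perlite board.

T ≈ 186 °C

Radial resistances (cylindrical: R_cond = ln(r_o/r_i)/(2πkL), R_conv = 1/(h·2πrL)):
R_stainless steel pipe wall = ln(342.6/335)/(2π×15.3×19.6) = 1.191×10^-5 K/W
R_calcium silicate = ln(360.6/342.6)/(2π×0.0602×19.6) = 0.006907 K/W
R_perlite board = ln(430.6/360.6)/(2π×0.0572×19.6) = 0.02519 K/W
R_total = 0.0321 K/W
Q = ΔT/R_total = 209/0.0321
Q = 6510 W
T_interface = T_inner − Q·ΣR(inner→interface) = 231 − 6510×0.006919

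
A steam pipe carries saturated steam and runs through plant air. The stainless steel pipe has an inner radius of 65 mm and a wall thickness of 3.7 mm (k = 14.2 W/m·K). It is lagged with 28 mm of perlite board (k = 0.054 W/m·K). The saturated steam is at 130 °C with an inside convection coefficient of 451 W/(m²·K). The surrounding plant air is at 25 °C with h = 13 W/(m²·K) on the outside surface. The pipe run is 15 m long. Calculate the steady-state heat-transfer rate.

Per-layer cylindrical resistances, series-summed:
R_inner film = 1/(h_i·2πr₁L) = 1/(451×2π×0.065×15) = 3.619×10^-4 K/W
R_stainless steel pipe wall = ln(68.7/65)/(2π×14.2×15) = 4.137×10^-5 K/W
R_perlite board = ln(96.7/68.7)/(2π×0.054×15) = 0.06717 K/W
R_outer film = 1/(h_o·2πr_oL) = 1/(13×2π×0.0967×15) = 0.00844 K/W
R_total = 0.07602 K/W
Q = ΔT/R_total = 105/0.07602

Q ≈ 1380 W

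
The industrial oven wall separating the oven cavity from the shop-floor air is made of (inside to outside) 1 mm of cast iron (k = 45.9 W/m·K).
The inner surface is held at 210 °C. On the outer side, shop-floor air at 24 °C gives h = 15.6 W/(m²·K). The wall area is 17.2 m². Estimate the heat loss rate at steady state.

Q ≈ 49900 W

Thermal resistances in series:
R_cast iron = L/(kA) = 0.001/(45.9×17.2) = 1.267×10^-6 K/W
R_outer film = 1/(h_o·A) = 1/(15.6×17.2) = 0.003727 K/W
R_total = 0.003728 K/W
Q = ΔT / R_total = 186 / 0.003728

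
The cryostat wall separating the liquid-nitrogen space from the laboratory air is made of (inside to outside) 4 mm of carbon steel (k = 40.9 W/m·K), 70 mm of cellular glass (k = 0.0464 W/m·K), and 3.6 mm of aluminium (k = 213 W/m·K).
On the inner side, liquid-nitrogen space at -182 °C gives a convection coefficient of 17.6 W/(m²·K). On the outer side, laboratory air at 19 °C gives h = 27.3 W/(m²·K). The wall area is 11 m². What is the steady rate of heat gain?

Q ≈ 1380 W

Series thermal resistances:
R_inner film = 1/(h_i·A) = 1/(17.6×11) = 0.005165 K/W
R_carbon steel = L/(kA) = 0.004/(40.9×11) = 8.891×10^-6 K/W
R_cellular glass = L/(kA) = 0.07/(0.0464×11) = 0.1371 K/W
R_aluminium = L/(kA) = 0.0036/(213×11) = 1.536×10^-6 K/W
R_outer film = 1/(h_o·A) = 1/(27.3×11) = 0.00333 K/W
R_total = 0.1457 K/W
Q = ΔT / R_total = 201 / 0.1457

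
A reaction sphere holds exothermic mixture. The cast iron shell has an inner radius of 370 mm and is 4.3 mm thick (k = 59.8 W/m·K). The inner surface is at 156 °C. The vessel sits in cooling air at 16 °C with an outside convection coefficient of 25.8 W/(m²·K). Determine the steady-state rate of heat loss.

For a spherical shell R = (1/r₁ − 1/r₂)/(4πk); film R = 1/(h·4πr²). In series:
R_cast iron shell = (1/0.37 − 1/0.3743)/(4π×59.8) = 4.132×10^-5 K/W
R_outer film = 1/(h·4πr_o²) = 1/(25.8×4π×0.3743²) = 0.02202 K/W
R_total = 0.02206 K/W
Q = ΔT/R_total = 140/0.02206

Q ≈ 6350 W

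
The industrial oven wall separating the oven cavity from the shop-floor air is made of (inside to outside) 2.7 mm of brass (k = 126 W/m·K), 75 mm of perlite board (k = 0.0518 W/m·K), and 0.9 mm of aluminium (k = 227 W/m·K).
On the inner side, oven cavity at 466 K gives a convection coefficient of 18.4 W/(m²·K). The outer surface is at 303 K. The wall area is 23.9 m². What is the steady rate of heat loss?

Series thermal resistances:
R_inner film = 1/(h_i·A) = 1/(18.4×23.9) = 0.002274 K/W
R_brass = L/(kA) = 0.0027/(126×23.9) = 8.966×10^-7 K/W
R_perlite board = L/(kA) = 0.075/(0.0518×23.9) = 0.06058 K/W
R_aluminium = L/(kA) = 0.0009/(227×23.9) = 1.659×10^-7 K/W
R_total = 0.06286 K/W
Q = ΔT / R_total = 163 / 0.06286

Q ≈ 2590 W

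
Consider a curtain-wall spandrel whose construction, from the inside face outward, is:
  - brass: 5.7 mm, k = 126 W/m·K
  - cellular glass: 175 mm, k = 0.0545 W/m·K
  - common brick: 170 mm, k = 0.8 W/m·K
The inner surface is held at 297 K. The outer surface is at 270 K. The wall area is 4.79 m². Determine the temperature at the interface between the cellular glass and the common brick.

Series thermal resistances:
R_brass = L/(kA) = 0.0057/(126×4.79) = 9.444×10^-6 K/W
R_cellular glass = L/(kA) = 0.175/(0.0545×4.79) = 0.6704 K/W
R_common brick = L/(kA) = 0.17/(0.8×4.79) = 0.04436 K/W
R_total = 0.7147 K/W;  Q = ΔT/R_total = 27/0.7147 = 37.78 W
T_interface = T_inner − Q·ΣR(inner→interface) = 297 − 37.8×0.6704

T ≈ 272 K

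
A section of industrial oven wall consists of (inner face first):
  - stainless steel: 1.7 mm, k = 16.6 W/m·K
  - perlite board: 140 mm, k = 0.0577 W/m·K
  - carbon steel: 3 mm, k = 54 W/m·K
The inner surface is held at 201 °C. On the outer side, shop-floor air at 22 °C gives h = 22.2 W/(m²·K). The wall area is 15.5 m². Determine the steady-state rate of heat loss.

Using the resistance-network approach (series):
R_stainless steel = L/(kA) = 0.0017/(16.6×15.5) = 6.607×10^-6 K/W
R_perlite board = L/(kA) = 0.14/(0.0577×15.5) = 0.1565 K/W
R_carbon steel = L/(kA) = 0.003/(54×15.5) = 3.584×10^-6 K/W
R_outer film = 1/(h_o·A) = 1/(22.2×15.5) = 0.002906 K/W
R_total = 0.1595 K/W
Q = ΔT / R_total = 179 / 0.1595

Q ≈ 1120 W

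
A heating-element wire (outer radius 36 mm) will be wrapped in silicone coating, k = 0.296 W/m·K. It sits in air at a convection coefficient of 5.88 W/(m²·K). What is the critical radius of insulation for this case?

For a cylinder r_cr = k/h = 0.296/5.88
r_cr = 50.3 mm; since the bare radius (36 mm) is below r_cr, adding a thin layer of insulation will *increase* heat loss.

r_cr ≈ 50.3 mm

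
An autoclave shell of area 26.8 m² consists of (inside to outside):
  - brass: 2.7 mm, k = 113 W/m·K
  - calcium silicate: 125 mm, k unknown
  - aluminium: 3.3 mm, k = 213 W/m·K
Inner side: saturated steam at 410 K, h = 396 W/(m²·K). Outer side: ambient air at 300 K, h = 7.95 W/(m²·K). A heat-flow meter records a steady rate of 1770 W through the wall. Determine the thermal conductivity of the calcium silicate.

k ≈ 0.0813 W/(m·K)

Treating each layer as a thermal resistance in series:
R_inner film = 1/(h_i·A) = 1/(396×26.8) = 9.423×10^-5 K/W
R_brass = L/(kA) = 0.0027/(113×26.8) = 8.916×10^-7 K/W
R_aluminium = L/(kA) = 0.0033/(213×26.8) = 5.781×10^-7 K/W
R_outer film = 1/(h_o·A) = 1/(7.95×26.8) = 0.004694 K/W
Sum of known resistances R_other = 0.004789 K/W
Total R = ΔT/Q = 110/1770 = 0.06215 K/W
R_calcium silicate = R_total − R_other = 0.05736 K/W
k = L/(R·A) = 0.125/(0.05736×26.8)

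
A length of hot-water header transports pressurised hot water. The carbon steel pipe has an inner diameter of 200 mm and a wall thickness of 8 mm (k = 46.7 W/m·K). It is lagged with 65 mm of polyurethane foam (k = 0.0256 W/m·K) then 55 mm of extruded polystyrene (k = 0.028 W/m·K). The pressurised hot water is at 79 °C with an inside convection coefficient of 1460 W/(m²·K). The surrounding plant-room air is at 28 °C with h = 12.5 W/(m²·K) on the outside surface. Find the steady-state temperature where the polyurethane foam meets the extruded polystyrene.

For a radial system each layer contributes R = ln(r_out/r_in)/(2πkL); films add R = 1/(hA).
R_inner film = 1/(h_i·2πr₁L) = 1/(1460×2π×0.1×1) = 0.00109 K/W
R_carbon steel pipe wall = ln(108/100)/(2π×46.7×1) = 2.623×10^-4 K/W
R_polyurethane foam = ln(173/108)/(2π×0.0256×1) = 2.929 K/W
R_extruded polystyrene = ln(228/173)/(2π×0.028×1) = 1.569 K/W
R_outer film = 1/(h_o·2πr_oL) = 1/(12.5×2π×0.228×1) = 0.05584 K/W
R_total = 4.556 K/W
Q = ΔT/R_total = 51/4.556
Q = 11.2 W/m
T_interface = T_inner − Q·ΣR(inner→interface) = 79 − 11.2×2.931

T ≈ 46.2 °C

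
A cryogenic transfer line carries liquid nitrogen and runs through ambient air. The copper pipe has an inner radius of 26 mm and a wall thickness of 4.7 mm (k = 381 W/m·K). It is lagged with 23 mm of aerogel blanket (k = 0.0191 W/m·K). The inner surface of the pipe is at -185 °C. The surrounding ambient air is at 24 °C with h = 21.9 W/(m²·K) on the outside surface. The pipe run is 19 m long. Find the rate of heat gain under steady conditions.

Q ≈ 828 W

Treating each annulus and film as a series resistance:
R_copper pipe wall = ln(30.7/26)/(2π×381×19) = 3.653×10^-6 K/W
R_aerogel blanket = ln(53.7/30.7)/(2π×0.0191×19) = 0.2452 K/W
R_outer film = 1/(h_o·2πr_oL) = 1/(21.9×2π×0.0537×19) = 0.007123 K/W
R_total = 0.2523 K/W
Q = ΔT/R_total = 209/0.2523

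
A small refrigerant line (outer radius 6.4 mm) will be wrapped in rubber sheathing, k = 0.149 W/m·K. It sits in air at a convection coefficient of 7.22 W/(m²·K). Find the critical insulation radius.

r_cr ≈ 20.6 mm

For a cylinder r_cr = k/h = 0.149/7.22
r_cr = 20.6 mm; since the bare radius (6.4 mm) is below r_cr, adding a thin layer of insulation will *increase* heat loss.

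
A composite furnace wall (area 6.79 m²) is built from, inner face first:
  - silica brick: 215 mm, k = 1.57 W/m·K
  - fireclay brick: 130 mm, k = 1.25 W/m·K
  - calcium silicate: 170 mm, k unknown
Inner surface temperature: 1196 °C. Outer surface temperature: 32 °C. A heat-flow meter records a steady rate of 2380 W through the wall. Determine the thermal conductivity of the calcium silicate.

Model the wall as resistances in series:
R_silica brick = L/(kA) = 0.215/(1.57×6.79) = 0.02017 K/W
R_fireclay brick = L/(kA) = 0.13/(1.25×6.79) = 0.01532 K/W
Sum of known resistances R_other = 0.03548 K/W
Total R = ΔT/Q = 1164/2380 = 0.4891 K/W
R_calcium silicate = R_total − R_other = 0.4536 K/W
k = L/(R·A) = 0.17/(0.4536×6.79)

k ≈ 0.0552 W/(m·K)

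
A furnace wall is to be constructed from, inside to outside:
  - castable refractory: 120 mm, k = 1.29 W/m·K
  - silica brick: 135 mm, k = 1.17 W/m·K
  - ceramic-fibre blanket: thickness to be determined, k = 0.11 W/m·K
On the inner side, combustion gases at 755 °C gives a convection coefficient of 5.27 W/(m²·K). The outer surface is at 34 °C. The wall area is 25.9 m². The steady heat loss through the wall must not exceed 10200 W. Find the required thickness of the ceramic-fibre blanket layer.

Using the resistance-network approach (series):
R_inner film = 1/(h_i·A) = 1/(5.27×25.9) = 0.007326 K/W
R_castable refractory = L/(kA) = 0.12/(1.29×25.9) = 0.003592 K/W
R_silica brick = L/(kA) = 0.135/(1.17×25.9) = 0.004455 K/W
Sum of the known resistances R_other = 0.01537 K/W
Required total resistance R_tot = ΔT/Q_allow = 721/10200 = 0.07069 K/W
R_ceramic-fibre blanket = R_tot − R_other = 0.05531 K/W
L = R·k·A = 0.05531×0.11×25.9

L ≈ 158 mm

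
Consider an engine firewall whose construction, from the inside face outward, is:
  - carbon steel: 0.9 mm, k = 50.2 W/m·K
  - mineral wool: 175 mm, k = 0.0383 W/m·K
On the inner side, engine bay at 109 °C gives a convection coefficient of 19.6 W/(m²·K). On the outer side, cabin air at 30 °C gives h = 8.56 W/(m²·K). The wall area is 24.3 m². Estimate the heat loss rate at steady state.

Q ≈ 405 W

Model the wall as resistances in series:
R_inner film = 1/(h_i·A) = 1/(19.6×24.3) = 0.0021 K/W
R_carbon steel = L/(kA) = 0.0009/(50.2×24.3) = 7.378×10^-7 K/W
R_mineral wool = L/(kA) = 0.175/(0.0383×24.3) = 0.188 K/W
R_outer film = 1/(h_o·A) = 1/(8.56×24.3) = 0.004808 K/W
R_total = 0.1949 K/W
Q = ΔT / R_total = 79 / 0.1949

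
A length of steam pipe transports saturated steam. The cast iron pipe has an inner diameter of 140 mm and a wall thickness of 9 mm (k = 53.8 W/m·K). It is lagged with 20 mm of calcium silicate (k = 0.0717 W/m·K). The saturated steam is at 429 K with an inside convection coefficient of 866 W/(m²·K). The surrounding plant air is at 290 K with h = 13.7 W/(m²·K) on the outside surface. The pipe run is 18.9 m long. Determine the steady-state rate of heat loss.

Treating each annulus and film as a series resistance:
R_inner film = 1/(h_i·2πr₁L) = 1/(866×2π×0.07×18.9) = 1.389×10^-4 K/W
R_cast iron pipe wall = ln(79/70)/(2π×53.8×18.9) = 1.893×10^-5 K/W
R_calcium silicate = ln(99/79)/(2π×0.0717×18.9) = 0.0265 K/W
R_outer film = 1/(h_o·2πr_oL) = 1/(13.7×2π×0.099×18.9) = 0.006209 K/W
R_total = 0.03287 K/W
Q = ΔT/R_total = 139/0.03287

Q ≈ 4230 W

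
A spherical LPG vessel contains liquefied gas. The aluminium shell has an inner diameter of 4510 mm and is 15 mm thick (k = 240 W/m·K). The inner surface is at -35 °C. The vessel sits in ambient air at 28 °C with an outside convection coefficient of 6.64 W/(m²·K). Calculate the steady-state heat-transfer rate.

Q ≈ 27100 W

Each spherical layer contributes R = (1/r_i − 1/r_o)/(4πk):
R_aluminium shell = (1/2.255 − 1/2.27)/(4π×240) = 9.716×10^-7 K/W
R_outer film = 1/(h·4πr_o²) = 1/(6.64×4π×2.27²) = 0.002326 K/W
R_total = 0.002327 K/W
Q = ΔT/R_total = 63/0.002327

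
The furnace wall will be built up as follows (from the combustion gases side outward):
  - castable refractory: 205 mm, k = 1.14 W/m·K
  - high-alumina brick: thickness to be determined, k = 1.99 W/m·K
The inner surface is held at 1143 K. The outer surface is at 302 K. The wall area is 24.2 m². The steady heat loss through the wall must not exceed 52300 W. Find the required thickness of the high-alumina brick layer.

L ≈ 417 mm

Using the resistance-network approach (series):
R_castable refractory = L/(kA) = 0.205/(1.14×24.2) = 0.007431 K/W
Sum of the known resistances R_other = 0.007431 K/W
Required total resistance R_tot = ΔT/Q_allow = 841/52300 = 0.01608 K/W
R_high-alumina brick = R_tot − R_other = 0.00865 K/W
L = R·k·A = 0.00865×1.99×24.2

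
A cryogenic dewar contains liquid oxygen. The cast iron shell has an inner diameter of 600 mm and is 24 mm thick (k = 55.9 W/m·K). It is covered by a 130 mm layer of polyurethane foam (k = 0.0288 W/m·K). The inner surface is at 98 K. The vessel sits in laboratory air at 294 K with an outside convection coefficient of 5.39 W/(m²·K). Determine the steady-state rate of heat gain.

For a spherical shell R = (1/r₁ − 1/r₂)/(4πk); film R = 1/(h·4πr²). In series:
R_cast iron shell = (1/0.3 − 1/0.324)/(4π×55.9) = 3.515×10^-4 K/W
R_polyurethane foam = (1/0.324 − 1/0.454)/(4π×0.0288) = 2.442 K/W
R_outer film = 1/(h·4πr_o²) = 1/(5.39×4π×0.454²) = 0.07163 K/W
R_total = 2.514 K/W
Q = ΔT/R_total = 196/2.514

Q ≈ 78 W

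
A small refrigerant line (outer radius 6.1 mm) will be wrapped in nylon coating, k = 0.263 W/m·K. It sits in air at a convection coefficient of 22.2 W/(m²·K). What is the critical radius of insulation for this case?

For a cylinder r_cr = k/h = 0.263/22.2
r_cr = 11.8 mm; since the bare radius (6.1 mm) is below r_cr, adding a thin layer of insulation will *increase* heat loss.

r_cr ≈ 11.8 mm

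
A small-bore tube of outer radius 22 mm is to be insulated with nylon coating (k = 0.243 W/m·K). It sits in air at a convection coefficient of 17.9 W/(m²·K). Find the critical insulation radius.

For a cylinder r_cr = k/h = 0.243/17.9
r_cr = 13.6 mm; since the bare radius (22 mm) is above r_cr, any added insulation will reduce heat loss.

r_cr ≈ 13.6 mm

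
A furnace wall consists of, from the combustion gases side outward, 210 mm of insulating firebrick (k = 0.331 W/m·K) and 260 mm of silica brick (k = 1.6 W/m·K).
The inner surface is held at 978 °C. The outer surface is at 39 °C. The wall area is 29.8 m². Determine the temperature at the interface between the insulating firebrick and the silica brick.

T ≈ 230 °C

Series thermal resistances:
R_insulating firebrick = L/(kA) = 0.21/(0.331×29.8) = 0.02129 K/W
R_silica brick = L/(kA) = 0.26/(1.6×29.8) = 0.005453 K/W
R_total = 0.02674 K/W;  Q = ΔT/R_total = 939/0.02674 = 35110 W
T_interface = T_inner − Q·ΣR(inner→interface) = 978 − 35100×0.02129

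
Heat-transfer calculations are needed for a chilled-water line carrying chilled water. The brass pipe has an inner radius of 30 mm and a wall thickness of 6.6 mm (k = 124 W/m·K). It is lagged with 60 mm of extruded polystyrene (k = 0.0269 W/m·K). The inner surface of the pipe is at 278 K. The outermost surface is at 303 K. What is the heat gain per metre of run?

q′ ≈ 4.35 W/m

Treating each annulus and film as a series resistance:
R_brass pipe wall = ln(36.6/30)/(2π×124×1) = 2.552×10^-4 K/W
R_extruded polystyrene = ln(96.6/36.6)/(2π×0.0269×1) = 5.742 K/W
R_total = 5.742 K/W
Q = ΔT/R_total = 25/5.742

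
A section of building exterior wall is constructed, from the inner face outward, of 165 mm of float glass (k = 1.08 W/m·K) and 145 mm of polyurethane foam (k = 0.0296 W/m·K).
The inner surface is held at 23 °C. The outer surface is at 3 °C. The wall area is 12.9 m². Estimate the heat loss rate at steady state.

Q ≈ 51.1 W

Model the wall as resistances in series:
R_float glass = L/(kA) = 0.165/(1.08×12.9) = 0.01184 K/W
R_polyurethane foam = L/(kA) = 0.145/(0.0296×12.9) = 0.3797 K/W
R_total = 0.3916 K/W
Q = ΔT / R_total = 20 / 0.3916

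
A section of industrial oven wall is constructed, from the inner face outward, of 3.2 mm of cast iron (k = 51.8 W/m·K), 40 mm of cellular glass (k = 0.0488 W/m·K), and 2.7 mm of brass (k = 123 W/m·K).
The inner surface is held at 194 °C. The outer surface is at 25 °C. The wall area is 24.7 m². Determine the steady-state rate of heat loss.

Q ≈ 5090 W

Series thermal resistances:
R_cast iron = L/(kA) = 0.0032/(51.8×24.7) = 2.501×10^-6 K/W
R_cellular glass = L/(kA) = 0.04/(0.0488×24.7) = 0.03319 K/W
R_brass = L/(kA) = 0.0027/(123×24.7) = 8.887×10^-7 K/W
R_total = 0.03319 K/W
Q = ΔT / R_total = 169 / 0.03319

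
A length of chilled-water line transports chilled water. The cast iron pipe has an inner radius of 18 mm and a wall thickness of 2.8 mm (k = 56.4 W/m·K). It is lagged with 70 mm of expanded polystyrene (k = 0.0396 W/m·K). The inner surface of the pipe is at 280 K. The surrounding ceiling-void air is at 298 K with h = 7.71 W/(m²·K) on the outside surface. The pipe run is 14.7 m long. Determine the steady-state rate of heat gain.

Treating each annulus and film as a series resistance:
R_cast iron pipe wall = ln(20.8/18)/(2π×56.4×14.7) = 2.775×10^-5 K/W
R_expanded polystyrene = ln(90.8/20.8)/(2π×0.0396×14.7) = 0.4029 K/W
R_outer film = 1/(h_o·2πr_oL) = 1/(7.71×2π×0.0908×14.7) = 0.01547 K/W
R_total = 0.4184 K/W
Q = ΔT/R_total = 18/0.4184

Q ≈ 43 W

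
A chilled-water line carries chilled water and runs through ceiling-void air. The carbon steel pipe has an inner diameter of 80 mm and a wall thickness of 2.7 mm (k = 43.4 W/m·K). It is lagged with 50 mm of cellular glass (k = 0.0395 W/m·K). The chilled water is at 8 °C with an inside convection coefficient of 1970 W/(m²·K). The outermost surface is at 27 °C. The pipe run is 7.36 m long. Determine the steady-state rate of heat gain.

Per-layer cylindrical resistances, series-summed:
R_inner film = 1/(h_i·2πr₁L) = 1/(1970×2π×0.04×7.36) = 2.744×10^-4 K/W
R_carbon steel pipe wall = ln(42.7/40)/(2π×43.4×7.36) = 3.255×10^-5 K/W
R_cellular glass = ln(92.7/42.7)/(2π×0.0395×7.36) = 0.4244 K/W
R_total = 0.4247 K/W
Q = ΔT/R_total = 19/0.4247

Q ≈ 44.7 W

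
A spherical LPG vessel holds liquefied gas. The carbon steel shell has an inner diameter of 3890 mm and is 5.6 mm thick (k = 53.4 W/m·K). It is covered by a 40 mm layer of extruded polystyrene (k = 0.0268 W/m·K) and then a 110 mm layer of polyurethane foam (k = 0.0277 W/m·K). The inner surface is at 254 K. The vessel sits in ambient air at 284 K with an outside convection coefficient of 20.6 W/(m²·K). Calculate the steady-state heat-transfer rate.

Q ≈ 280 W

Radial (spherical) resistances in series:
R_carbon steel shell = (1/1.945 − 1/1.9506)/(4π×53.4) = 2.2×10^-6 K/W
R_extruded polystyrene = (1/1.9506 − 1/1.9906)/(4π×0.0268) = 0.03059 K/W
R_polyurethane foam = (1/1.9906 − 1/2.1006)/(4π×0.0277) = 0.07557 K/W
R_outer film = 1/(h·4πr_o²) = 1/(20.6×4π×2.1006²) = 8.755×10^-4 K/W
R_total = 0.107 K/W
Q = ΔT/R_total = 30/0.107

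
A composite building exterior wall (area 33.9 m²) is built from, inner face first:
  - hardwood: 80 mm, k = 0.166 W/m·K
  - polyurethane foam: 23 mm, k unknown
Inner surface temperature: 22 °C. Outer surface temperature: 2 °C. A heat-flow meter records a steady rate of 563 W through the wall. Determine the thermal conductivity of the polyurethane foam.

k ≈ 0.0318 W/(m·K)

Series thermal resistances:
R_hardwood = L/(kA) = 0.08/(0.166×33.9) = 0.01422 K/W
Sum of known resistances R_other = 0.01422 K/W
Total R = ΔT/Q = 20/563 = 0.03552 K/W
R_polyurethane foam = R_total − R_other = 0.02131 K/W
k = L/(R·A) = 0.023/(0.02131×33.9)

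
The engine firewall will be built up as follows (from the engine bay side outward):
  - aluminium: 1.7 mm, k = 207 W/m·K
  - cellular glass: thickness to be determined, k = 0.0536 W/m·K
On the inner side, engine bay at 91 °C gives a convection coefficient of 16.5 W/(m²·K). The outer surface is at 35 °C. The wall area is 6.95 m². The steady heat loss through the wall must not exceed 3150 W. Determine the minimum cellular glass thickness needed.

L ≈ 3.37 mm

Using the resistance-network approach (series):
R_inner film = 1/(h_i·A) = 1/(16.5×6.95) = 0.00872 K/W
R_aluminium = L/(kA) = 0.0017/(207×6.95) = 1.182×10^-6 K/W
Sum of the known resistances R_other = 0.008721 K/W
Required total resistance R_tot = ΔT/Q_allow = 56/3150 = 0.01778 K/W
R_cellular glass = R_tot − R_other = 0.009056 K/W
L = R·k·A = 0.009056×0.0536×6.95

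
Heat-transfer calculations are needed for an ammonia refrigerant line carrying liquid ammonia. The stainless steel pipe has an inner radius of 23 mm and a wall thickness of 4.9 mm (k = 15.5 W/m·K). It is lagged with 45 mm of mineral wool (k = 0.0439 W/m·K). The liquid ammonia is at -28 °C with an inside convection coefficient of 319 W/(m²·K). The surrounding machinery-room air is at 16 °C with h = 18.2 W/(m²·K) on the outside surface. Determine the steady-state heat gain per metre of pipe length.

For a radial system each layer contributes R = ln(r_out/r_in)/(2πkL); films add R = 1/(hA).
R_inner film = 1/(h_i·2πr₁L) = 1/(319×2π×0.023×1) = 0.02169 K/W
R_stainless steel pipe wall = ln(27.9/23)/(2π×15.5×1) = 0.001983 K/W
R_mineral wool = ln(72.9/27.9)/(2π×0.0439×1) = 3.482 K/W
R_outer film = 1/(h_o·2πr_oL) = 1/(18.2×2π×0.0729×1) = 0.12 K/W
R_total = 3.626 K/W
Q = ΔT/R_total = 44/3.626

q′ ≈ 12.1 W/m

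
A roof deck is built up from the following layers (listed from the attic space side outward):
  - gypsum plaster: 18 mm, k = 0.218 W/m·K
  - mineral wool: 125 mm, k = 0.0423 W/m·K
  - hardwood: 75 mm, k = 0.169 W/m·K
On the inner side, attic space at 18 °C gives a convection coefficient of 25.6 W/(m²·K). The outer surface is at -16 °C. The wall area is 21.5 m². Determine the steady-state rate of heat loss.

Q ≈ 208 W

Thermal resistances in series:
R_inner film = 1/(h_i·A) = 1/(25.6×21.5) = 0.001817 K/W
R_gypsum plaster = L/(kA) = 0.018/(0.218×21.5) = 0.00384 K/W
R_mineral wool = L/(kA) = 0.125/(0.0423×21.5) = 0.1374 K/W
R_hardwood = L/(kA) = 0.075/(0.169×21.5) = 0.02064 K/W
R_total = 0.1637 K/W
Q = ΔT / R_total = 34 / 0.1637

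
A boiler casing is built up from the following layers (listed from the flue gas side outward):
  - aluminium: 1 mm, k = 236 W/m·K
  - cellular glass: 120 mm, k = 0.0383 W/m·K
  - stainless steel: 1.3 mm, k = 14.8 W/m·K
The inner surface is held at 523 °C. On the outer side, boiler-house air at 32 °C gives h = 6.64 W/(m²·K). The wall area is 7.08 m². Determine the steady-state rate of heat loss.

Model the wall as resistances in series:
R_aluminium = L/(kA) = 0.001/(236×7.08) = 5.985×10^-7 K/W
R_cellular glass = L/(kA) = 0.12/(0.0383×7.08) = 0.4425 K/W
R_stainless steel = L/(kA) = 0.0013/(14.8×7.08) = 1.241×10^-5 K/W
R_outer film = 1/(h_o·A) = 1/(6.64×7.08) = 0.02127 K/W
R_total = 0.4638 K/W
Q = ΔT / R_total = 491 / 0.4638

Q ≈ 1060 W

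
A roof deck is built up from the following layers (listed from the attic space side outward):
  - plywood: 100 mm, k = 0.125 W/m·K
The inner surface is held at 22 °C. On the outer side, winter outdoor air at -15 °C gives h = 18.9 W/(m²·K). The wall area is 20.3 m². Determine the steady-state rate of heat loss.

Q ≈ 881 W

Using the resistance-network approach (series):
R_plywood = L/(kA) = 0.1/(0.125×20.3) = 0.03941 K/W
R_outer film = 1/(h_o·A) = 1/(18.9×20.3) = 0.002606 K/W
R_total = 0.04202 K/W
Q = ΔT / R_total = 37 / 0.04202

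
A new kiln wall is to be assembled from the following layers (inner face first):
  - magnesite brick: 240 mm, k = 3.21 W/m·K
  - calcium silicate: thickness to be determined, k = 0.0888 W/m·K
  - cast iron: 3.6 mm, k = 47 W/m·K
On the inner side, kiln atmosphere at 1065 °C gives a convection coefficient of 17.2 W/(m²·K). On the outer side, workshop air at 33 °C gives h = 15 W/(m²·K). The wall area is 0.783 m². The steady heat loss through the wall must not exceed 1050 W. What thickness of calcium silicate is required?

L ≈ 50.6 mm

Using the resistance-network approach (series):
R_inner film = 1/(h_i·A) = 1/(17.2×0.783) = 0.07425 K/W
R_magnesite brick = L/(kA) = 0.24/(3.21×0.783) = 0.09549 K/W
R_cast iron = L/(kA) = 0.0036/(47×0.783) = 9.782×10^-5 K/W
R_outer film = 1/(h_o·A) = 1/(15×0.783) = 0.08514 K/W
Sum of the known resistances R_other = 0.255 K/W
Required total resistance R_tot = ΔT/Q_allow = 1032/1050 = 0.9829 K/W
R_calcium silicate = R_tot − R_other = 0.7279 K/W
L = R·k·A = 0.7279×0.0888×0.783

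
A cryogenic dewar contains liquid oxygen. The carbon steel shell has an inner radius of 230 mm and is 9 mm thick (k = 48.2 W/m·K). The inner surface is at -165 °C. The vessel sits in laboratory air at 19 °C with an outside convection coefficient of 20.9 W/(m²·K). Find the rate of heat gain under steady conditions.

Spherical conduction: R = (1/r_in − 1/r_out)/(4πk) per layer; series-sum.
R_carbon steel shell = (1/0.23 − 1/0.239)/(4π×48.2) = 2.703×10^-4 K/W
R_outer film = 1/(h·4πr_o²) = 1/(20.9×4π×0.239²) = 0.06666 K/W
R_total = 0.06693 K/W
Q = ΔT/R_total = 184/0.06693

Q ≈ 2750 W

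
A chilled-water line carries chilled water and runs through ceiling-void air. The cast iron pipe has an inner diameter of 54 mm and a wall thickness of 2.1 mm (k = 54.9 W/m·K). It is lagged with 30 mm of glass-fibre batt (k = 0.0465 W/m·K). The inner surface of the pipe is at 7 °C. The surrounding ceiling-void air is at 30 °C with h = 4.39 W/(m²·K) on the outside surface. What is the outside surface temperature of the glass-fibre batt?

For a radial system each layer contributes R = ln(r_out/r_in)/(2πkL); films add R = 1/(hA).
R_cast iron pipe wall = ln(29.1/27)/(2π×54.9×1) = 2.171×10^-4 K/W
R_glass-fibre batt = ln(59.1/29.1)/(2π×0.0465×1) = 2.425 K/W
R_outer film = 1/(h_o·2πr_oL) = 1/(4.39×2π×0.0591×1) = 0.6134 K/W
R_total = 3.039 K/W
Q = ΔT/R_total = 23/3.039
Q = 7.57 W/m
T_interface = T_inner + Q·ΣR(inner→interface) = 7 + 7.57×2.425

T ≈ 25.4 °C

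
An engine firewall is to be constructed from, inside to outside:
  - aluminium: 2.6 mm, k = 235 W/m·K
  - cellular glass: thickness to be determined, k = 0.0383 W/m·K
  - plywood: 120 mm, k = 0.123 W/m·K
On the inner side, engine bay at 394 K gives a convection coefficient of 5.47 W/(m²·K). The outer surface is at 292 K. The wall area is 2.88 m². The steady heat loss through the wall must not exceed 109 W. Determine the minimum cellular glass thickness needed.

Model the wall as resistances in series:
R_inner film = 1/(h_i·A) = 1/(5.47×2.88) = 0.06348 K/W
R_aluminium = L/(kA) = 0.0026/(235×2.88) = 3.842×10^-6 K/W
R_plywood = L/(kA) = 0.12/(0.123×2.88) = 0.3388 K/W
Sum of the known resistances R_other = 0.4022 K/W
Required total resistance R_tot = ΔT/Q_allow = 102/109 = 0.9358 K/W
R_cellular glass = R_tot − R_other = 0.5335 K/W
L = R·k·A = 0.5335×0.0383×2.88

L ≈ 58.9 mm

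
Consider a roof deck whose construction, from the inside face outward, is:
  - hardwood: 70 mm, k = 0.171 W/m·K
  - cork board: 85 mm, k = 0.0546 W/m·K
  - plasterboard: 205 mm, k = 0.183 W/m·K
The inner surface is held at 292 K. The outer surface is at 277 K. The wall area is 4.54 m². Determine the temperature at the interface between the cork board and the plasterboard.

T ≈ 282 K

Treating each layer as a thermal resistance in series:
R_hardwood = L/(kA) = 0.07/(0.171×4.54) = 0.09017 K/W
R_cork board = L/(kA) = 0.085/(0.0546×4.54) = 0.3429 K/W
R_plasterboard = L/(kA) = 0.205/(0.183×4.54) = 0.2467 K/W
R_total = 0.6798 K/W;  Q = ΔT/R_total = 15/0.6798 = 22.06 W
T_interface = T_inner − Q·ΣR(inner→interface) = 292 − 22.1×0.4331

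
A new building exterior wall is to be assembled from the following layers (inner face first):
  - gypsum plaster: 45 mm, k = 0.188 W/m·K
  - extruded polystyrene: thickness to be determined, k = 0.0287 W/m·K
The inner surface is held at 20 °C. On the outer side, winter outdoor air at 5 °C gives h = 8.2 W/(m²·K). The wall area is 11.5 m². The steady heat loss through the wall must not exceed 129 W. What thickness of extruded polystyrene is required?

Using the resistance-network approach (series):
R_gypsum plaster = L/(kA) = 0.045/(0.188×11.5) = 0.02081 K/W
R_outer film = 1/(h_o·A) = 1/(8.2×11.5) = 0.0106 K/W
Sum of the known resistances R_other = 0.03142 K/W
Required total resistance R_tot = ΔT/Q_allow = 15/129 = 0.1163 K/W
R_extruded polystyrene = R_tot − R_other = 0.08486 K/W
L = R·k·A = 0.08486×0.0287×11.5

L ≈ 28 mm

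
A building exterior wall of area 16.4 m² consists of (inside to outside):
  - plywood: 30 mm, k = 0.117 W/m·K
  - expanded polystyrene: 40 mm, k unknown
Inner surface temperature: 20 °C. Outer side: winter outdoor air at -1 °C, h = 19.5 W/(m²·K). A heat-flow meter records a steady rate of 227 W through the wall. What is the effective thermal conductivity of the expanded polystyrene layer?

k ≈ 0.0331 W/(m·K)

Using the resistance-network approach (series):
R_plywood = L/(kA) = 0.03/(0.117×16.4) = 0.01563 K/W
R_outer film = 1/(h_o·A) = 1/(19.5×16.4) = 0.003127 K/W
Sum of known resistances R_other = 0.01876 K/W
Total R = ΔT/Q = 21/227 = 0.09251 K/W
R_expanded polystyrene = R_total − R_other = 0.07375 K/W
k = L/(R·A) = 0.04/(0.07375×16.4)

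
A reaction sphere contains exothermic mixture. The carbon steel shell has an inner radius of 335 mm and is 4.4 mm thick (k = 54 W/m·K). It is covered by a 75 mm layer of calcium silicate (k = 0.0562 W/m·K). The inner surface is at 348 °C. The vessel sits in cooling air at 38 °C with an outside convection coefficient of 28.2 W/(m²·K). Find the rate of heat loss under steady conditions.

Q ≈ 402 W

Radial (spherical) resistances in series:
R_carbon steel shell = (1/0.335 − 1/0.3394)/(4π×54) = 5.703×10^-5 K/W
R_calcium silicate = (1/0.3394 − 1/0.4144)/(4π×0.0562) = 0.7551 K/W
R_outer film = 1/(h·4πr_o²) = 1/(28.2×4π×0.4144²) = 0.01643 K/W
R_total = 0.7716 K/W
Q = ΔT/R_total = 310/0.7716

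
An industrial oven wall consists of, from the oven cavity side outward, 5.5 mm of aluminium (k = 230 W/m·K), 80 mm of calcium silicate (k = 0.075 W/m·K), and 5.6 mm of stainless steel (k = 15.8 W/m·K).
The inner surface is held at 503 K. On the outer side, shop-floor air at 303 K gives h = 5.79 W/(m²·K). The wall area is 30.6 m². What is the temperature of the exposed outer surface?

T ≈ 331 K

Treating each layer as a thermal resistance in series:
R_aluminium = L/(kA) = 0.0055/(230×30.6) = 7.815×10^-7 K/W
R_calcium silicate = L/(kA) = 0.08/(0.075×30.6) = 0.03486 K/W
R_stainless steel = L/(kA) = 0.0056/(15.8×30.6) = 1.158×10^-5 K/W
R_outer film = 1/(h_o·A) = 1/(5.79×30.6) = 0.005644 K/W
R_total = 0.04051 K/W;  Q = ΔT/R_total = 200/0.04051 = 4936 W
T_interface = T_inner − Q·ΣR(inner→interface) = 503 − 4940×0.03487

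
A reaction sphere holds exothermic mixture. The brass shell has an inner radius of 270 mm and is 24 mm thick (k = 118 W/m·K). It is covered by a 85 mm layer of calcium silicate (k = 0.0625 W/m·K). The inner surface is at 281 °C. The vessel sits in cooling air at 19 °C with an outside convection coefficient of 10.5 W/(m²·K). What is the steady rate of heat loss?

Q ≈ 256 W

Radial (spherical) resistances in series:
R_brass shell = (1/0.27 − 1/0.294)/(4π×118) = 2.039×10^-4 K/W
R_calcium silicate = (1/0.294 − 1/0.379)/(4π×0.0625) = 0.9713 K/W
R_outer film = 1/(h·4πr_o²) = 1/(10.5×4π×0.379²) = 0.05276 K/W
R_total = 1.024 K/W
Q = ΔT/R_total = 262/1.024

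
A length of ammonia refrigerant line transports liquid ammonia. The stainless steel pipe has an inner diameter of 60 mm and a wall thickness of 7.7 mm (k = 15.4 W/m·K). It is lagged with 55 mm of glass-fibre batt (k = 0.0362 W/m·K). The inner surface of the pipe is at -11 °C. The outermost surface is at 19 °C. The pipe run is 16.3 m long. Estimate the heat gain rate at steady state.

Q ≈ 124 W

For a radial system each layer contributes R = ln(r_out/r_in)/(2πkL); films add R = 1/(hA).
R_stainless steel pipe wall = ln(37.7/30)/(2π×15.4×16.3) = 1.449×10^-4 K/W
R_glass-fibre batt = ln(92.7/37.7)/(2π×0.0362×16.3) = 0.2427 K/W
R_total = 0.2428 K/W
Q = ΔT/R_total = 30/0.2428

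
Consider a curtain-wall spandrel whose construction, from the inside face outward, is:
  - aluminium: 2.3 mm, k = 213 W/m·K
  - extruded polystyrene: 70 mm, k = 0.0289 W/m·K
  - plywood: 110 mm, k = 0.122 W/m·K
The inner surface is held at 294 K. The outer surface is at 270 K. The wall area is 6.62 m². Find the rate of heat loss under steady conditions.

Q ≈ 47.8 W

Thermal resistances in series:
R_aluminium = L/(kA) = 0.0023/(213×6.62) = 1.631×10^-6 K/W
R_extruded polystyrene = L/(kA) = 0.07/(0.0289×6.62) = 0.3659 K/W
R_plywood = L/(kA) = 0.11/(0.122×6.62) = 0.1362 K/W
R_total = 0.5021 K/W
Q = ΔT / R_total = 24 / 0.5021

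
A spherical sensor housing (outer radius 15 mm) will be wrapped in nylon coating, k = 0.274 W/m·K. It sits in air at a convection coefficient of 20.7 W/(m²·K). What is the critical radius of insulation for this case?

For a sphere r_cr = 2k/h = 2×0.274/20.7
r_cr = 26.5 mm; since the bare radius (15 mm) is below r_cr, adding a thin layer of insulation will *increase* heat loss.

r_cr ≈ 26.5 mm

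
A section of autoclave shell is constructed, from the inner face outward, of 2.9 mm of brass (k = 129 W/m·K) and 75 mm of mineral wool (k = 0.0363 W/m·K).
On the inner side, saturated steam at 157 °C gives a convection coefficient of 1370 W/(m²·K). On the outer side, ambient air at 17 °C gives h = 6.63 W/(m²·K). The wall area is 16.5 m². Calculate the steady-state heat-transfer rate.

Treating each layer as a thermal resistance in series:
R_inner film = 1/(h_i·A) = 1/(1370×16.5) = 4.424×10^-5 K/W
R_brass = L/(kA) = 0.0029/(129×16.5) = 1.362×10^-6 K/W
R_mineral wool = L/(kA) = 0.075/(0.0363×16.5) = 0.1252 K/W
R_outer film = 1/(h_o·A) = 1/(6.63×16.5) = 0.009141 K/W
R_total = 0.1344 K/W
Q = ΔT / R_total = 140 / 0.1344

Q ≈ 1040 W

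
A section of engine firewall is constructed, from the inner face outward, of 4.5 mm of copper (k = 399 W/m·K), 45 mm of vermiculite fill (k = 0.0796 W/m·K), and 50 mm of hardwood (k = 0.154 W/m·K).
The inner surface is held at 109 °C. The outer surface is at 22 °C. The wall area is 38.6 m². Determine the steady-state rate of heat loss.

Q ≈ 3770 W

Model the wall as resistances in series:
R_copper = L/(kA) = 0.0045/(399×38.6) = 2.922×10^-7 K/W
R_vermiculite fill = L/(kA) = 0.045/(0.0796×38.6) = 0.01465 K/W
R_hardwood = L/(kA) = 0.05/(0.154×38.6) = 0.008411 K/W
R_total = 0.02306 K/W
Q = ΔT / R_total = 87 / 0.02306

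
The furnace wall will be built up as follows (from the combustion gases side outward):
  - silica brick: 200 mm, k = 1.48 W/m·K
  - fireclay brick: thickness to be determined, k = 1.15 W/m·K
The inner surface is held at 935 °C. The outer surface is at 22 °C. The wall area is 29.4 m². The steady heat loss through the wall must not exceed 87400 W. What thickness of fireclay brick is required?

L ≈ 198 mm

Treating each layer as a thermal resistance in series:
R_silica brick = L/(kA) = 0.2/(1.48×29.4) = 0.004596 K/W
Sum of the known resistances R_other = 0.004596 K/W
Required total resistance R_tot = ΔT/Q_allow = 913/87400 = 0.01045 K/W
R_fireclay brick = R_tot − R_other = 0.00585 K/W
L = R·k·A = 0.00585×1.15×29.4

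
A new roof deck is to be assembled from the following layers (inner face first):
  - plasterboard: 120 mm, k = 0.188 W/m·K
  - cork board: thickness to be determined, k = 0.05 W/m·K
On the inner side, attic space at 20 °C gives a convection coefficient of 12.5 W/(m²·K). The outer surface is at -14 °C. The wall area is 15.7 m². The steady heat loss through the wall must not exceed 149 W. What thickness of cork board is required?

L ≈ 143 mm

Treating each layer as a thermal resistance in series:
R_inner film = 1/(h_i·A) = 1/(12.5×15.7) = 0.005096 K/W
R_plasterboard = L/(kA) = 0.12/(0.188×15.7) = 0.04066 K/W
Sum of the known resistances R_other = 0.04575 K/W
Required total resistance R_tot = ΔT/Q_allow = 34/149 = 0.2282 K/W
R_cork board = R_tot − R_other = 0.1824 K/W
L = R·k·A = 0.1824×0.05×15.7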